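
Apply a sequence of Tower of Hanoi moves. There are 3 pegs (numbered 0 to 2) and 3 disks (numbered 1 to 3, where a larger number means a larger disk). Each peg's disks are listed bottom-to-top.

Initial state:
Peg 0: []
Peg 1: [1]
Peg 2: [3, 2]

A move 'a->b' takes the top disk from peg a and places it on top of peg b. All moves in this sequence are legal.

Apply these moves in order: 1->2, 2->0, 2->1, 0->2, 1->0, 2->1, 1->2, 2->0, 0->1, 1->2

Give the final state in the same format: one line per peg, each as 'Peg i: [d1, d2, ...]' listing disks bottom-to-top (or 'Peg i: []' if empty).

After move 1 (1->2):
Peg 0: []
Peg 1: []
Peg 2: [3, 2, 1]

After move 2 (2->0):
Peg 0: [1]
Peg 1: []
Peg 2: [3, 2]

After move 3 (2->1):
Peg 0: [1]
Peg 1: [2]
Peg 2: [3]

After move 4 (0->2):
Peg 0: []
Peg 1: [2]
Peg 2: [3, 1]

After move 5 (1->0):
Peg 0: [2]
Peg 1: []
Peg 2: [3, 1]

After move 6 (2->1):
Peg 0: [2]
Peg 1: [1]
Peg 2: [3]

After move 7 (1->2):
Peg 0: [2]
Peg 1: []
Peg 2: [3, 1]

After move 8 (2->0):
Peg 0: [2, 1]
Peg 1: []
Peg 2: [3]

After move 9 (0->1):
Peg 0: [2]
Peg 1: [1]
Peg 2: [3]

After move 10 (1->2):
Peg 0: [2]
Peg 1: []
Peg 2: [3, 1]

Answer: Peg 0: [2]
Peg 1: []
Peg 2: [3, 1]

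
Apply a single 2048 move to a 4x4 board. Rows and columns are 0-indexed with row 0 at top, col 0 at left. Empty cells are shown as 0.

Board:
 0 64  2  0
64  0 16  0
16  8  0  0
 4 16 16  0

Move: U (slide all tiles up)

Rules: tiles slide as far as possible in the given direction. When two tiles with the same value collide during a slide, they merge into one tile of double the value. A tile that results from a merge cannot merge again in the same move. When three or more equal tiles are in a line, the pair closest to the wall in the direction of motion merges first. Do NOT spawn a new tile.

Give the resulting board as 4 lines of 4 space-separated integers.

Slide up:
col 0: [0, 64, 16, 4] -> [64, 16, 4, 0]
col 1: [64, 0, 8, 16] -> [64, 8, 16, 0]
col 2: [2, 16, 0, 16] -> [2, 32, 0, 0]
col 3: [0, 0, 0, 0] -> [0, 0, 0, 0]

Answer: 64 64  2  0
16  8 32  0
 4 16  0  0
 0  0  0  0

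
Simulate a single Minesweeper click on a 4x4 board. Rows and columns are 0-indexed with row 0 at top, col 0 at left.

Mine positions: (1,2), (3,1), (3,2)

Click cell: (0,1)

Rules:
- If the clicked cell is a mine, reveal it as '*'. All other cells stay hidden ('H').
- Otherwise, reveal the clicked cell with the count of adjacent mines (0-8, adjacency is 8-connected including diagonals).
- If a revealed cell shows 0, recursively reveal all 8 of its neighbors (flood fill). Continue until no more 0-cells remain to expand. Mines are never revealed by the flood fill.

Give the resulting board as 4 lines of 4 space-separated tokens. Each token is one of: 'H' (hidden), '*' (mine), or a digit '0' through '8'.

H 1 H H
H H H H
H H H H
H H H H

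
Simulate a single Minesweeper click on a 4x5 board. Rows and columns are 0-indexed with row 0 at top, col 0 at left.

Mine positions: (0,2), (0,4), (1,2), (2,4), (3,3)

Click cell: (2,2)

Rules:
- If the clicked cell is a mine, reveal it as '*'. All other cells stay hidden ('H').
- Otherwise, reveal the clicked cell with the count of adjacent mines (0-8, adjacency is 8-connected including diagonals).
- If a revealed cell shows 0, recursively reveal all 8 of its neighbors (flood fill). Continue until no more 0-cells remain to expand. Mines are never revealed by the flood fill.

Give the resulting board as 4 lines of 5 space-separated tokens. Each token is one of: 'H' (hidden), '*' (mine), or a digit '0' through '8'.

H H H H H
H H H H H
H H 2 H H
H H H H H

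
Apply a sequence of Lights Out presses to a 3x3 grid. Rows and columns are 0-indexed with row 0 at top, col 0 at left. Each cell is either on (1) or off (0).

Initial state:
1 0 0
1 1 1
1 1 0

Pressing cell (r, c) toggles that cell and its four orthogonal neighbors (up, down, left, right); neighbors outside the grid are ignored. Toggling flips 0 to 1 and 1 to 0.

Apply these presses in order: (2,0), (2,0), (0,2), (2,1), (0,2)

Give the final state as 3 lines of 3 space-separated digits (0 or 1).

Answer: 1 0 0
1 0 1
0 0 1

Derivation:
After press 1 at (2,0):
1 0 0
0 1 1
0 0 0

After press 2 at (2,0):
1 0 0
1 1 1
1 1 0

After press 3 at (0,2):
1 1 1
1 1 0
1 1 0

After press 4 at (2,1):
1 1 1
1 0 0
0 0 1

After press 5 at (0,2):
1 0 0
1 0 1
0 0 1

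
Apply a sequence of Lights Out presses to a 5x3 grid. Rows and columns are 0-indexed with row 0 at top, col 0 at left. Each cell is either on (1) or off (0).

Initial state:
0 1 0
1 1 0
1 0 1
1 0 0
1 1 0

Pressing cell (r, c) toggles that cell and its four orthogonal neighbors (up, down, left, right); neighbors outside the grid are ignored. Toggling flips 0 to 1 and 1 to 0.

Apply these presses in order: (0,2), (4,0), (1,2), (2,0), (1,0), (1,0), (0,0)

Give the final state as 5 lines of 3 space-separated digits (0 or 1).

After press 1 at (0,2):
0 0 1
1 1 1
1 0 1
1 0 0
1 1 0

After press 2 at (4,0):
0 0 1
1 1 1
1 0 1
0 0 0
0 0 0

After press 3 at (1,2):
0 0 0
1 0 0
1 0 0
0 0 0
0 0 0

After press 4 at (2,0):
0 0 0
0 0 0
0 1 0
1 0 0
0 0 0

After press 5 at (1,0):
1 0 0
1 1 0
1 1 0
1 0 0
0 0 0

After press 6 at (1,0):
0 0 0
0 0 0
0 1 0
1 0 0
0 0 0

After press 7 at (0,0):
1 1 0
1 0 0
0 1 0
1 0 0
0 0 0

Answer: 1 1 0
1 0 0
0 1 0
1 0 0
0 0 0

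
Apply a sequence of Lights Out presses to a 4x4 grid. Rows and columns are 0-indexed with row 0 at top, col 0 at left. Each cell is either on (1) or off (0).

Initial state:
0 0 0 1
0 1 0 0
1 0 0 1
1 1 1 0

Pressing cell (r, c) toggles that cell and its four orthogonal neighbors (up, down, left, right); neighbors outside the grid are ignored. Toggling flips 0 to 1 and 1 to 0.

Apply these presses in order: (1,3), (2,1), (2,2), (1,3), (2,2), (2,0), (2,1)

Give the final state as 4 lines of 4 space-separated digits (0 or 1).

After press 1 at (1,3):
0 0 0 0
0 1 1 1
1 0 0 0
1 1 1 0

After press 2 at (2,1):
0 0 0 0
0 0 1 1
0 1 1 0
1 0 1 0

After press 3 at (2,2):
0 0 0 0
0 0 0 1
0 0 0 1
1 0 0 0

After press 4 at (1,3):
0 0 0 1
0 0 1 0
0 0 0 0
1 0 0 0

After press 5 at (2,2):
0 0 0 1
0 0 0 0
0 1 1 1
1 0 1 0

After press 6 at (2,0):
0 0 0 1
1 0 0 0
1 0 1 1
0 0 1 0

After press 7 at (2,1):
0 0 0 1
1 1 0 0
0 1 0 1
0 1 1 0

Answer: 0 0 0 1
1 1 0 0
0 1 0 1
0 1 1 0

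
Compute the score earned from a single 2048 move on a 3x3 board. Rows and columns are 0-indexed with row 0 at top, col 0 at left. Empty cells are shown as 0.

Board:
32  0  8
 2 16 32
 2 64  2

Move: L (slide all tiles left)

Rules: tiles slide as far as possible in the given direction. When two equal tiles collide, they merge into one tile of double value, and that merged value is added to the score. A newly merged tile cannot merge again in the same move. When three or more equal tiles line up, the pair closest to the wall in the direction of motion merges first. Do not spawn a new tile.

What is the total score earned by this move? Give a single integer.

Slide left:
row 0: [32, 0, 8] -> [32, 8, 0]  score +0 (running 0)
row 1: [2, 16, 32] -> [2, 16, 32]  score +0 (running 0)
row 2: [2, 64, 2] -> [2, 64, 2]  score +0 (running 0)
Board after move:
32  8  0
 2 16 32
 2 64  2

Answer: 0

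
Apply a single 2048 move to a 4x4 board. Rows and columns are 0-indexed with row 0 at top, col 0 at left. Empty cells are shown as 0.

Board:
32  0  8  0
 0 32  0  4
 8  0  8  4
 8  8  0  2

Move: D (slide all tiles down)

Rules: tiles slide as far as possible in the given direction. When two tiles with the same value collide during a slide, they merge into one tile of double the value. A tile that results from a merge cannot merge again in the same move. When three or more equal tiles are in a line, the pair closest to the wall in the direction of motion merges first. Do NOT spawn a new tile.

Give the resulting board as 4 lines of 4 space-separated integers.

Slide down:
col 0: [32, 0, 8, 8] -> [0, 0, 32, 16]
col 1: [0, 32, 0, 8] -> [0, 0, 32, 8]
col 2: [8, 0, 8, 0] -> [0, 0, 0, 16]
col 3: [0, 4, 4, 2] -> [0, 0, 8, 2]

Answer:  0  0  0  0
 0  0  0  0
32 32  0  8
16  8 16  2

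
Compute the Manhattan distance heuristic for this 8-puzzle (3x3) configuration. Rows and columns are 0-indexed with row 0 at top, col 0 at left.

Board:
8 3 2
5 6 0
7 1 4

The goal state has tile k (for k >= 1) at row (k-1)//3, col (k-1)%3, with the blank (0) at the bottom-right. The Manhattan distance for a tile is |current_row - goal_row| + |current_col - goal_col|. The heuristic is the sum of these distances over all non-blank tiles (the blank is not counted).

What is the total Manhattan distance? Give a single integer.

Tile 8: (0,0)->(2,1) = 3
Tile 3: (0,1)->(0,2) = 1
Tile 2: (0,2)->(0,1) = 1
Tile 5: (1,0)->(1,1) = 1
Tile 6: (1,1)->(1,2) = 1
Tile 7: (2,0)->(2,0) = 0
Tile 1: (2,1)->(0,0) = 3
Tile 4: (2,2)->(1,0) = 3
Sum: 3 + 1 + 1 + 1 + 1 + 0 + 3 + 3 = 13

Answer: 13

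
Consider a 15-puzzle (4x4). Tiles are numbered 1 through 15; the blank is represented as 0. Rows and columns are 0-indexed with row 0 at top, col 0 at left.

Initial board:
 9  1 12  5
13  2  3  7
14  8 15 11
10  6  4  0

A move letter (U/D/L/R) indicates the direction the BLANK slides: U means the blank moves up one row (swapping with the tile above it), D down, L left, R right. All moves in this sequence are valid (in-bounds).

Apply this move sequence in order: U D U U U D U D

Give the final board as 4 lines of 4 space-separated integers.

After move 1 (U):
 9  1 12  5
13  2  3  7
14  8 15  0
10  6  4 11

After move 2 (D):
 9  1 12  5
13  2  3  7
14  8 15 11
10  6  4  0

After move 3 (U):
 9  1 12  5
13  2  3  7
14  8 15  0
10  6  4 11

After move 4 (U):
 9  1 12  5
13  2  3  0
14  8 15  7
10  6  4 11

After move 5 (U):
 9  1 12  0
13  2  3  5
14  8 15  7
10  6  4 11

After move 6 (D):
 9  1 12  5
13  2  3  0
14  8 15  7
10  6  4 11

After move 7 (U):
 9  1 12  0
13  2  3  5
14  8 15  7
10  6  4 11

After move 8 (D):
 9  1 12  5
13  2  3  0
14  8 15  7
10  6  4 11

Answer:  9  1 12  5
13  2  3  0
14  8 15  7
10  6  4 11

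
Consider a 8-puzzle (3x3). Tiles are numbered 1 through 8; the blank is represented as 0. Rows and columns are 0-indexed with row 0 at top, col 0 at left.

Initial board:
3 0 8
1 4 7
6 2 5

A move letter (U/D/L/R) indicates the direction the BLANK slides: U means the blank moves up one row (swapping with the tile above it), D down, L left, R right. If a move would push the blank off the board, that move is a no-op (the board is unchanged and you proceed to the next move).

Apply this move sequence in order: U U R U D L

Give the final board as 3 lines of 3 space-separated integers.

After move 1 (U):
3 0 8
1 4 7
6 2 5

After move 2 (U):
3 0 8
1 4 7
6 2 5

After move 3 (R):
3 8 0
1 4 7
6 2 5

After move 4 (U):
3 8 0
1 4 7
6 2 5

After move 5 (D):
3 8 7
1 4 0
6 2 5

After move 6 (L):
3 8 7
1 0 4
6 2 5

Answer: 3 8 7
1 0 4
6 2 5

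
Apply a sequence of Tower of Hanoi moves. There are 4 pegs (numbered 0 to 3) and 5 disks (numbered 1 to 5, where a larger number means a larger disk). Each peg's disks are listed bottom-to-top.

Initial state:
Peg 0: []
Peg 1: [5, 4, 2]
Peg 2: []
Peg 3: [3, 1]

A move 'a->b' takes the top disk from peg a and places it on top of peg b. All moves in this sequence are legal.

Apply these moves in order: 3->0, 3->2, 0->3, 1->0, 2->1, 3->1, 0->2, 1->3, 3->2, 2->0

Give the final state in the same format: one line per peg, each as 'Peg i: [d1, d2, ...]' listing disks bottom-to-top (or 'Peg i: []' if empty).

After move 1 (3->0):
Peg 0: [1]
Peg 1: [5, 4, 2]
Peg 2: []
Peg 3: [3]

After move 2 (3->2):
Peg 0: [1]
Peg 1: [5, 4, 2]
Peg 2: [3]
Peg 3: []

After move 3 (0->3):
Peg 0: []
Peg 1: [5, 4, 2]
Peg 2: [3]
Peg 3: [1]

After move 4 (1->0):
Peg 0: [2]
Peg 1: [5, 4]
Peg 2: [3]
Peg 3: [1]

After move 5 (2->1):
Peg 0: [2]
Peg 1: [5, 4, 3]
Peg 2: []
Peg 3: [1]

After move 6 (3->1):
Peg 0: [2]
Peg 1: [5, 4, 3, 1]
Peg 2: []
Peg 3: []

After move 7 (0->2):
Peg 0: []
Peg 1: [5, 4, 3, 1]
Peg 2: [2]
Peg 3: []

After move 8 (1->3):
Peg 0: []
Peg 1: [5, 4, 3]
Peg 2: [2]
Peg 3: [1]

After move 9 (3->2):
Peg 0: []
Peg 1: [5, 4, 3]
Peg 2: [2, 1]
Peg 3: []

After move 10 (2->0):
Peg 0: [1]
Peg 1: [5, 4, 3]
Peg 2: [2]
Peg 3: []

Answer: Peg 0: [1]
Peg 1: [5, 4, 3]
Peg 2: [2]
Peg 3: []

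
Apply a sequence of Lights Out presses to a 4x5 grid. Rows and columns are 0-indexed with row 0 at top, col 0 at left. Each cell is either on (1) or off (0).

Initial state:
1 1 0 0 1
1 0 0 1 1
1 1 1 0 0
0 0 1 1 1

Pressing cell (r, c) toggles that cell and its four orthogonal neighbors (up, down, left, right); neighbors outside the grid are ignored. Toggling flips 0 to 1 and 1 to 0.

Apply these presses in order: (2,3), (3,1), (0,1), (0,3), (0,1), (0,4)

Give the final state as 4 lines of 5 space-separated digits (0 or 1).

After press 1 at (2,3):
1 1 0 0 1
1 0 0 0 1
1 1 0 1 1
0 0 1 0 1

After press 2 at (3,1):
1 1 0 0 1
1 0 0 0 1
1 0 0 1 1
1 1 0 0 1

After press 3 at (0,1):
0 0 1 0 1
1 1 0 0 1
1 0 0 1 1
1 1 0 0 1

After press 4 at (0,3):
0 0 0 1 0
1 1 0 1 1
1 0 0 1 1
1 1 0 0 1

After press 5 at (0,1):
1 1 1 1 0
1 0 0 1 1
1 0 0 1 1
1 1 0 0 1

After press 6 at (0,4):
1 1 1 0 1
1 0 0 1 0
1 0 0 1 1
1 1 0 0 1

Answer: 1 1 1 0 1
1 0 0 1 0
1 0 0 1 1
1 1 0 0 1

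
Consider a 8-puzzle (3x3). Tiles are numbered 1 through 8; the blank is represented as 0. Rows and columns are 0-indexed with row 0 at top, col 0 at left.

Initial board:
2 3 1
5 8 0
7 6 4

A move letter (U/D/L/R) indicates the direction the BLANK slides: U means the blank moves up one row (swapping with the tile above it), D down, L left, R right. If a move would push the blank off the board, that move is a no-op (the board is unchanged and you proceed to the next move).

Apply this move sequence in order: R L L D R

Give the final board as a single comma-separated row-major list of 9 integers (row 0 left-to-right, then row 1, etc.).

Answer: 2, 3, 1, 7, 5, 8, 6, 0, 4

Derivation:
After move 1 (R):
2 3 1
5 8 0
7 6 4

After move 2 (L):
2 3 1
5 0 8
7 6 4

After move 3 (L):
2 3 1
0 5 8
7 6 4

After move 4 (D):
2 3 1
7 5 8
0 6 4

After move 5 (R):
2 3 1
7 5 8
6 0 4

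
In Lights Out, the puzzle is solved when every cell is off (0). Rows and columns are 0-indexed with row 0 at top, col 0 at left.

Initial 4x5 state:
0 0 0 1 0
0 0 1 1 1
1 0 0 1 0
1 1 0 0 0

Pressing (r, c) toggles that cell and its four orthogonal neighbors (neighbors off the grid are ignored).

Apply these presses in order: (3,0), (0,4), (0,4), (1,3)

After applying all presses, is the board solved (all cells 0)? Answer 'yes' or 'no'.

After press 1 at (3,0):
0 0 0 1 0
0 0 1 1 1
0 0 0 1 0
0 0 0 0 0

After press 2 at (0,4):
0 0 0 0 1
0 0 1 1 0
0 0 0 1 0
0 0 0 0 0

After press 3 at (0,4):
0 0 0 1 0
0 0 1 1 1
0 0 0 1 0
0 0 0 0 0

After press 4 at (1,3):
0 0 0 0 0
0 0 0 0 0
0 0 0 0 0
0 0 0 0 0

Lights still on: 0

Answer: yes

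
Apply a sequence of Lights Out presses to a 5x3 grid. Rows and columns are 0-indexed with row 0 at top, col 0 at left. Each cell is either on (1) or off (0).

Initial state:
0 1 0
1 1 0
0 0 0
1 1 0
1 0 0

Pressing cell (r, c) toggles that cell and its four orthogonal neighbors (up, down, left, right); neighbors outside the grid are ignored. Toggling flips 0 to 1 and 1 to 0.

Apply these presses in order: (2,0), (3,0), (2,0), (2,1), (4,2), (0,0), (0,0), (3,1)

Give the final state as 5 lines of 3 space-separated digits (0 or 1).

Answer: 0 1 0
1 0 0
0 0 1
1 0 0
0 0 1

Derivation:
After press 1 at (2,0):
0 1 0
0 1 0
1 1 0
0 1 0
1 0 0

After press 2 at (3,0):
0 1 0
0 1 0
0 1 0
1 0 0
0 0 0

After press 3 at (2,0):
0 1 0
1 1 0
1 0 0
0 0 0
0 0 0

After press 4 at (2,1):
0 1 0
1 0 0
0 1 1
0 1 0
0 0 0

After press 5 at (4,2):
0 1 0
1 0 0
0 1 1
0 1 1
0 1 1

After press 6 at (0,0):
1 0 0
0 0 0
0 1 1
0 1 1
0 1 1

After press 7 at (0,0):
0 1 0
1 0 0
0 1 1
0 1 1
0 1 1

After press 8 at (3,1):
0 1 0
1 0 0
0 0 1
1 0 0
0 0 1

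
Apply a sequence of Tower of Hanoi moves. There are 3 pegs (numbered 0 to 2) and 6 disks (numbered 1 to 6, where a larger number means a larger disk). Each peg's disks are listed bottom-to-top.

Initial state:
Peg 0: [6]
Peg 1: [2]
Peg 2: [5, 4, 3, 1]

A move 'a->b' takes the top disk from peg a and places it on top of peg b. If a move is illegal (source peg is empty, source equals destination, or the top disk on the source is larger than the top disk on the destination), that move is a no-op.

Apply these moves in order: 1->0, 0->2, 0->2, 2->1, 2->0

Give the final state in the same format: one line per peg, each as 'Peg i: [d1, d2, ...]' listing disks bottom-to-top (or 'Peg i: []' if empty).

Answer: Peg 0: [6, 2]
Peg 1: [1]
Peg 2: [5, 4, 3]

Derivation:
After move 1 (1->0):
Peg 0: [6, 2]
Peg 1: []
Peg 2: [5, 4, 3, 1]

After move 2 (0->2):
Peg 0: [6, 2]
Peg 1: []
Peg 2: [5, 4, 3, 1]

After move 3 (0->2):
Peg 0: [6, 2]
Peg 1: []
Peg 2: [5, 4, 3, 1]

After move 4 (2->1):
Peg 0: [6, 2]
Peg 1: [1]
Peg 2: [5, 4, 3]

After move 5 (2->0):
Peg 0: [6, 2]
Peg 1: [1]
Peg 2: [5, 4, 3]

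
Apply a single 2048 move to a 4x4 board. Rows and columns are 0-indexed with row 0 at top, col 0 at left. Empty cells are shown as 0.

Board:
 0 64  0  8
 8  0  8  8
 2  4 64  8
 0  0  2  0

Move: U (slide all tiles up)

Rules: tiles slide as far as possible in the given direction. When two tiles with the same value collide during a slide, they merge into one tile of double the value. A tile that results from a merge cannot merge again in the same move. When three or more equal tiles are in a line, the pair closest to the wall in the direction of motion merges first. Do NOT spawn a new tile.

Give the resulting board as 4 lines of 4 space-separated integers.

Answer:  8 64  8 16
 2  4 64  8
 0  0  2  0
 0  0  0  0

Derivation:
Slide up:
col 0: [0, 8, 2, 0] -> [8, 2, 0, 0]
col 1: [64, 0, 4, 0] -> [64, 4, 0, 0]
col 2: [0, 8, 64, 2] -> [8, 64, 2, 0]
col 3: [8, 8, 8, 0] -> [16, 8, 0, 0]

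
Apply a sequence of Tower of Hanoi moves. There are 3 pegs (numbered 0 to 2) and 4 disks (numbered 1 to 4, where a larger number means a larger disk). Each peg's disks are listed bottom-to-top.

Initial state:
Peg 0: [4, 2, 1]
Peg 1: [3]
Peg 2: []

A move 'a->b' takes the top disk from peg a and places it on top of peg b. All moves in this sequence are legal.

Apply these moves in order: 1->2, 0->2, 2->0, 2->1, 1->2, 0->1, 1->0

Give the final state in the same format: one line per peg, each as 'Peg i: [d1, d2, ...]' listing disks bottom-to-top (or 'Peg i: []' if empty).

Answer: Peg 0: [4, 2, 1]
Peg 1: []
Peg 2: [3]

Derivation:
After move 1 (1->2):
Peg 0: [4, 2, 1]
Peg 1: []
Peg 2: [3]

After move 2 (0->2):
Peg 0: [4, 2]
Peg 1: []
Peg 2: [3, 1]

After move 3 (2->0):
Peg 0: [4, 2, 1]
Peg 1: []
Peg 2: [3]

After move 4 (2->1):
Peg 0: [4, 2, 1]
Peg 1: [3]
Peg 2: []

After move 5 (1->2):
Peg 0: [4, 2, 1]
Peg 1: []
Peg 2: [3]

After move 6 (0->1):
Peg 0: [4, 2]
Peg 1: [1]
Peg 2: [3]

After move 7 (1->0):
Peg 0: [4, 2, 1]
Peg 1: []
Peg 2: [3]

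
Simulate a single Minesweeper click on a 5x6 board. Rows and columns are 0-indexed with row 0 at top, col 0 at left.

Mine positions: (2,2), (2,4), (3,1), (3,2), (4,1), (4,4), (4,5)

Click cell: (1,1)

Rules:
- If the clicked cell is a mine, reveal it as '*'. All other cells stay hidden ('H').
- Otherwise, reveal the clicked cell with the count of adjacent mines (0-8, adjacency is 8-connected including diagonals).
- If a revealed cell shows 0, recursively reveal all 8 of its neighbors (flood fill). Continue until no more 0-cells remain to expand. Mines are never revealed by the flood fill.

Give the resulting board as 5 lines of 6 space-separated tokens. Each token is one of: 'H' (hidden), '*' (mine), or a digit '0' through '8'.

H H H H H H
H 1 H H H H
H H H H H H
H H H H H H
H H H H H H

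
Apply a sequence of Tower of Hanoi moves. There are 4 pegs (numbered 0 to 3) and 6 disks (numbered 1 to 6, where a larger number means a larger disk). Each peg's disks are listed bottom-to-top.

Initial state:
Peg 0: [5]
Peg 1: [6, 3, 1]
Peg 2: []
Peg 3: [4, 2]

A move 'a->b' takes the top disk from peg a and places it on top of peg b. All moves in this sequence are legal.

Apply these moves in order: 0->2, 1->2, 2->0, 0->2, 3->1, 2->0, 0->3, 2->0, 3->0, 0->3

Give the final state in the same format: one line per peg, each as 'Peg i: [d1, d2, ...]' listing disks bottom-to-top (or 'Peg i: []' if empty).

After move 1 (0->2):
Peg 0: []
Peg 1: [6, 3, 1]
Peg 2: [5]
Peg 3: [4, 2]

After move 2 (1->2):
Peg 0: []
Peg 1: [6, 3]
Peg 2: [5, 1]
Peg 3: [4, 2]

After move 3 (2->0):
Peg 0: [1]
Peg 1: [6, 3]
Peg 2: [5]
Peg 3: [4, 2]

After move 4 (0->2):
Peg 0: []
Peg 1: [6, 3]
Peg 2: [5, 1]
Peg 3: [4, 2]

After move 5 (3->1):
Peg 0: []
Peg 1: [6, 3, 2]
Peg 2: [5, 1]
Peg 3: [4]

After move 6 (2->0):
Peg 0: [1]
Peg 1: [6, 3, 2]
Peg 2: [5]
Peg 3: [4]

After move 7 (0->3):
Peg 0: []
Peg 1: [6, 3, 2]
Peg 2: [5]
Peg 3: [4, 1]

After move 8 (2->0):
Peg 0: [5]
Peg 1: [6, 3, 2]
Peg 2: []
Peg 3: [4, 1]

After move 9 (3->0):
Peg 0: [5, 1]
Peg 1: [6, 3, 2]
Peg 2: []
Peg 3: [4]

After move 10 (0->3):
Peg 0: [5]
Peg 1: [6, 3, 2]
Peg 2: []
Peg 3: [4, 1]

Answer: Peg 0: [5]
Peg 1: [6, 3, 2]
Peg 2: []
Peg 3: [4, 1]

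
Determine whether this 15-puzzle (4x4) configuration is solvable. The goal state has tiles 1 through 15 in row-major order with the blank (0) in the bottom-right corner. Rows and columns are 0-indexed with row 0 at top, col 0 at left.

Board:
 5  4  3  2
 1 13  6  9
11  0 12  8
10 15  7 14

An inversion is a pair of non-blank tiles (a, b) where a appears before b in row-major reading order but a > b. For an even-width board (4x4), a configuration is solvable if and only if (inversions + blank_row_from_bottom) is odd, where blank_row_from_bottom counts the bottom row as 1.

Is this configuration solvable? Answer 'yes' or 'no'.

Answer: yes

Derivation:
Inversions: 29
Blank is in row 2 (0-indexed from top), which is row 2 counting from the bottom (bottom = 1).
29 + 2 = 31, which is odd, so the puzzle is solvable.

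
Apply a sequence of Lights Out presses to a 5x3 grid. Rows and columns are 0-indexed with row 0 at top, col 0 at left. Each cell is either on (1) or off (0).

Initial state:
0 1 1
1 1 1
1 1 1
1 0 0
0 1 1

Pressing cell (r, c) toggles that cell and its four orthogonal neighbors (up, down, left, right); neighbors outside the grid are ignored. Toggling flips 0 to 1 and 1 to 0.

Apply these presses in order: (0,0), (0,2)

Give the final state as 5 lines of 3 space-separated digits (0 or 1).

Answer: 1 1 0
0 1 0
1 1 1
1 0 0
0 1 1

Derivation:
After press 1 at (0,0):
1 0 1
0 1 1
1 1 1
1 0 0
0 1 1

After press 2 at (0,2):
1 1 0
0 1 0
1 1 1
1 0 0
0 1 1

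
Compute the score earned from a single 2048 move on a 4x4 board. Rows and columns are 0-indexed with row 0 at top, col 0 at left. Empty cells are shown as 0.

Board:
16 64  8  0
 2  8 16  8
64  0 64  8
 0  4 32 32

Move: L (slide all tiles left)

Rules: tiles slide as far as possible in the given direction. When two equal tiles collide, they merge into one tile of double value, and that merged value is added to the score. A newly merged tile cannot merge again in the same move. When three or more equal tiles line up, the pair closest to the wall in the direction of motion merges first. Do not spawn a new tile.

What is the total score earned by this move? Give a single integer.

Slide left:
row 0: [16, 64, 8, 0] -> [16, 64, 8, 0]  score +0 (running 0)
row 1: [2, 8, 16, 8] -> [2, 8, 16, 8]  score +0 (running 0)
row 2: [64, 0, 64, 8] -> [128, 8, 0, 0]  score +128 (running 128)
row 3: [0, 4, 32, 32] -> [4, 64, 0, 0]  score +64 (running 192)
Board after move:
 16  64   8   0
  2   8  16   8
128   8   0   0
  4  64   0   0

Answer: 192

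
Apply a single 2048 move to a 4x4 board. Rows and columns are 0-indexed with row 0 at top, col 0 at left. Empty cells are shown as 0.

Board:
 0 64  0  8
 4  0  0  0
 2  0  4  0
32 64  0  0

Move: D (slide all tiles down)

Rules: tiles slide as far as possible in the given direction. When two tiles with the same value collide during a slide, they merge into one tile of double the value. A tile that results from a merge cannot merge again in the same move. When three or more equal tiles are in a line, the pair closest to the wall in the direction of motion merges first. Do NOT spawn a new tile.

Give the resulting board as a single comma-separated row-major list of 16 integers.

Answer: 0, 0, 0, 0, 4, 0, 0, 0, 2, 0, 0, 0, 32, 128, 4, 8

Derivation:
Slide down:
col 0: [0, 4, 2, 32] -> [0, 4, 2, 32]
col 1: [64, 0, 0, 64] -> [0, 0, 0, 128]
col 2: [0, 0, 4, 0] -> [0, 0, 0, 4]
col 3: [8, 0, 0, 0] -> [0, 0, 0, 8]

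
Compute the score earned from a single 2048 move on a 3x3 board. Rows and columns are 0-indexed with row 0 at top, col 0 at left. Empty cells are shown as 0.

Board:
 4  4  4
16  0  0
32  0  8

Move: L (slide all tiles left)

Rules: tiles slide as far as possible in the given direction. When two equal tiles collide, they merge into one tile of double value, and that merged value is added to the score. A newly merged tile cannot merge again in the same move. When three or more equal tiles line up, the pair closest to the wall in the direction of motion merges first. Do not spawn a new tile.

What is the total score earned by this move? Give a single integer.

Slide left:
row 0: [4, 4, 4] -> [8, 4, 0]  score +8 (running 8)
row 1: [16, 0, 0] -> [16, 0, 0]  score +0 (running 8)
row 2: [32, 0, 8] -> [32, 8, 0]  score +0 (running 8)
Board after move:
 8  4  0
16  0  0
32  8  0

Answer: 8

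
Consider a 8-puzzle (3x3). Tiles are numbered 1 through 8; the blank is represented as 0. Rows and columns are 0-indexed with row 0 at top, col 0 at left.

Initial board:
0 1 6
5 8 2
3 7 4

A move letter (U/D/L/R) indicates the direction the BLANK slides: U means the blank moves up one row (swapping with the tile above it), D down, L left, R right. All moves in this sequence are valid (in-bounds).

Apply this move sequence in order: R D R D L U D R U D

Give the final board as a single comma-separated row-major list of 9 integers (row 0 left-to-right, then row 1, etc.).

After move 1 (R):
1 0 6
5 8 2
3 7 4

After move 2 (D):
1 8 6
5 0 2
3 7 4

After move 3 (R):
1 8 6
5 2 0
3 7 4

After move 4 (D):
1 8 6
5 2 4
3 7 0

After move 5 (L):
1 8 6
5 2 4
3 0 7

After move 6 (U):
1 8 6
5 0 4
3 2 7

After move 7 (D):
1 8 6
5 2 4
3 0 7

After move 8 (R):
1 8 6
5 2 4
3 7 0

After move 9 (U):
1 8 6
5 2 0
3 7 4

After move 10 (D):
1 8 6
5 2 4
3 7 0

Answer: 1, 8, 6, 5, 2, 4, 3, 7, 0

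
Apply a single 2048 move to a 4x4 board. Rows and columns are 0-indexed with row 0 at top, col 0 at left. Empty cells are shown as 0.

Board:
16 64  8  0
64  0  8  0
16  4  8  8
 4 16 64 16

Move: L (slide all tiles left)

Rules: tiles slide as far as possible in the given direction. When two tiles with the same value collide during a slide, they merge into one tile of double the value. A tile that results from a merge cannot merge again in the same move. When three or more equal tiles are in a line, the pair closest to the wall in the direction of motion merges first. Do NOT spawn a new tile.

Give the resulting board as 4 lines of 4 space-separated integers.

Answer: 16 64  8  0
64  8  0  0
16  4 16  0
 4 16 64 16

Derivation:
Slide left:
row 0: [16, 64, 8, 0] -> [16, 64, 8, 0]
row 1: [64, 0, 8, 0] -> [64, 8, 0, 0]
row 2: [16, 4, 8, 8] -> [16, 4, 16, 0]
row 3: [4, 16, 64, 16] -> [4, 16, 64, 16]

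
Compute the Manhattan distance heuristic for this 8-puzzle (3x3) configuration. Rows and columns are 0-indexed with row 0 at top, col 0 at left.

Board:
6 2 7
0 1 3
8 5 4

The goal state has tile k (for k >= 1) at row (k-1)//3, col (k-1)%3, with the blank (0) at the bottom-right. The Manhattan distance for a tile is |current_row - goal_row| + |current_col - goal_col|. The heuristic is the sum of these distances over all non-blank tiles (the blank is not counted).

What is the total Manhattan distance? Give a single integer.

Tile 6: at (0,0), goal (1,2), distance |0-1|+|0-2| = 3
Tile 2: at (0,1), goal (0,1), distance |0-0|+|1-1| = 0
Tile 7: at (0,2), goal (2,0), distance |0-2|+|2-0| = 4
Tile 1: at (1,1), goal (0,0), distance |1-0|+|1-0| = 2
Tile 3: at (1,2), goal (0,2), distance |1-0|+|2-2| = 1
Tile 8: at (2,0), goal (2,1), distance |2-2|+|0-1| = 1
Tile 5: at (2,1), goal (1,1), distance |2-1|+|1-1| = 1
Tile 4: at (2,2), goal (1,0), distance |2-1|+|2-0| = 3
Sum: 3 + 0 + 4 + 2 + 1 + 1 + 1 + 3 = 15

Answer: 15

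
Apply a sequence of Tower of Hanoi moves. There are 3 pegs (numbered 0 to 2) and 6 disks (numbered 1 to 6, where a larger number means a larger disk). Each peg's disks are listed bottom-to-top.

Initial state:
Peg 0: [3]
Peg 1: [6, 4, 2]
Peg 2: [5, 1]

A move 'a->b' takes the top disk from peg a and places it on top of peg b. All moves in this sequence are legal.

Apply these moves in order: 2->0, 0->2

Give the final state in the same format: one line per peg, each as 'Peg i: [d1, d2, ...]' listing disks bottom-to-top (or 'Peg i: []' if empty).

After move 1 (2->0):
Peg 0: [3, 1]
Peg 1: [6, 4, 2]
Peg 2: [5]

After move 2 (0->2):
Peg 0: [3]
Peg 1: [6, 4, 2]
Peg 2: [5, 1]

Answer: Peg 0: [3]
Peg 1: [6, 4, 2]
Peg 2: [5, 1]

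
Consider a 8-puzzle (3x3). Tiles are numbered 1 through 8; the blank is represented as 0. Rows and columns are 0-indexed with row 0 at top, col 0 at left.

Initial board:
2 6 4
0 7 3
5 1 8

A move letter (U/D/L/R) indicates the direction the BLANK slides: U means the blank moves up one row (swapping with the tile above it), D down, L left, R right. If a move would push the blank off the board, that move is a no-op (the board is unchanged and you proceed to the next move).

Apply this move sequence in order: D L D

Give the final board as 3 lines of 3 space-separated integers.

After move 1 (D):
2 6 4
5 7 3
0 1 8

After move 2 (L):
2 6 4
5 7 3
0 1 8

After move 3 (D):
2 6 4
5 7 3
0 1 8

Answer: 2 6 4
5 7 3
0 1 8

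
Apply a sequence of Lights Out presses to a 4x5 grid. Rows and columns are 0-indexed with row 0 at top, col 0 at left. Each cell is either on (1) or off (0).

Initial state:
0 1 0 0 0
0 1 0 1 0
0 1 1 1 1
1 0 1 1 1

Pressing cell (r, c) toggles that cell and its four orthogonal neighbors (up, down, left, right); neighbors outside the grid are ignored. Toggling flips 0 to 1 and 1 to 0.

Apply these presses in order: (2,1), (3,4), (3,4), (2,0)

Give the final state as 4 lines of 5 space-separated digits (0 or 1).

After press 1 at (2,1):
0 1 0 0 0
0 0 0 1 0
1 0 0 1 1
1 1 1 1 1

After press 2 at (3,4):
0 1 0 0 0
0 0 0 1 0
1 0 0 1 0
1 1 1 0 0

After press 3 at (3,4):
0 1 0 0 0
0 0 0 1 0
1 0 0 1 1
1 1 1 1 1

After press 4 at (2,0):
0 1 0 0 0
1 0 0 1 0
0 1 0 1 1
0 1 1 1 1

Answer: 0 1 0 0 0
1 0 0 1 0
0 1 0 1 1
0 1 1 1 1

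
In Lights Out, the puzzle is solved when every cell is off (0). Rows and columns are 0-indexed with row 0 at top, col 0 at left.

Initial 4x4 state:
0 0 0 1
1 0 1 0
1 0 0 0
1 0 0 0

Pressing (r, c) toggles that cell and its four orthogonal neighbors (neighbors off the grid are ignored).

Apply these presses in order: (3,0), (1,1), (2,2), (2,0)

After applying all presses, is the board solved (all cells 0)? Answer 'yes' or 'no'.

After press 1 at (3,0):
0 0 0 1
1 0 1 0
0 0 0 0
0 1 0 0

After press 2 at (1,1):
0 1 0 1
0 1 0 0
0 1 0 0
0 1 0 0

After press 3 at (2,2):
0 1 0 1
0 1 1 0
0 0 1 1
0 1 1 0

After press 4 at (2,0):
0 1 0 1
1 1 1 0
1 1 1 1
1 1 1 0

Lights still on: 12

Answer: no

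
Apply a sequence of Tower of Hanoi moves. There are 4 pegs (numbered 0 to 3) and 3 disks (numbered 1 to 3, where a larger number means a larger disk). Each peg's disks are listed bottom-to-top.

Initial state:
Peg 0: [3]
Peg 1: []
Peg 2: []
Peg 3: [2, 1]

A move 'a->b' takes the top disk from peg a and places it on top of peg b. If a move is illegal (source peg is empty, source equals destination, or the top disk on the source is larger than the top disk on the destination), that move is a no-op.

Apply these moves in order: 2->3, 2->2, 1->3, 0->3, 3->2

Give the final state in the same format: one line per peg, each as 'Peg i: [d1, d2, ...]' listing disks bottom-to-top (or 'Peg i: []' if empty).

After move 1 (2->3):
Peg 0: [3]
Peg 1: []
Peg 2: []
Peg 3: [2, 1]

After move 2 (2->2):
Peg 0: [3]
Peg 1: []
Peg 2: []
Peg 3: [2, 1]

After move 3 (1->3):
Peg 0: [3]
Peg 1: []
Peg 2: []
Peg 3: [2, 1]

After move 4 (0->3):
Peg 0: [3]
Peg 1: []
Peg 2: []
Peg 3: [2, 1]

After move 5 (3->2):
Peg 0: [3]
Peg 1: []
Peg 2: [1]
Peg 3: [2]

Answer: Peg 0: [3]
Peg 1: []
Peg 2: [1]
Peg 3: [2]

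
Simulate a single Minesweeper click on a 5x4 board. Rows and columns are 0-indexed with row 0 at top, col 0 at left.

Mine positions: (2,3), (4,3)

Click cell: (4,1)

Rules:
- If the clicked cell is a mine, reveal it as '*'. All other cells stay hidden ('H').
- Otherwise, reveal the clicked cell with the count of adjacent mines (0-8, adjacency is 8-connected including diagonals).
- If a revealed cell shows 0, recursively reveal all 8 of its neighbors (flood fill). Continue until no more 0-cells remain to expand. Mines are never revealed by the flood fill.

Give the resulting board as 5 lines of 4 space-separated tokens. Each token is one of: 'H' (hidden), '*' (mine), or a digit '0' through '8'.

0 0 0 0
0 0 1 1
0 0 1 H
0 0 2 H
0 0 1 H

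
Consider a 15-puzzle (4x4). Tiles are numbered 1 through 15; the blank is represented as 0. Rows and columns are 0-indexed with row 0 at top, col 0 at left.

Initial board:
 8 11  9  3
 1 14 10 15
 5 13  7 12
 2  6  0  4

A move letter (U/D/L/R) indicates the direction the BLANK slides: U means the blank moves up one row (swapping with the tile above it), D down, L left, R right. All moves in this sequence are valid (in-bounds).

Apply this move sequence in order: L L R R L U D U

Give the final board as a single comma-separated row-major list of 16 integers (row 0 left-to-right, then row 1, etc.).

After move 1 (L):
 8 11  9  3
 1 14 10 15
 5 13  7 12
 2  0  6  4

After move 2 (L):
 8 11  9  3
 1 14 10 15
 5 13  7 12
 0  2  6  4

After move 3 (R):
 8 11  9  3
 1 14 10 15
 5 13  7 12
 2  0  6  4

After move 4 (R):
 8 11  9  3
 1 14 10 15
 5 13  7 12
 2  6  0  4

After move 5 (L):
 8 11  9  3
 1 14 10 15
 5 13  7 12
 2  0  6  4

After move 6 (U):
 8 11  9  3
 1 14 10 15
 5  0  7 12
 2 13  6  4

After move 7 (D):
 8 11  9  3
 1 14 10 15
 5 13  7 12
 2  0  6  4

After move 8 (U):
 8 11  9  3
 1 14 10 15
 5  0  7 12
 2 13  6  4

Answer: 8, 11, 9, 3, 1, 14, 10, 15, 5, 0, 7, 12, 2, 13, 6, 4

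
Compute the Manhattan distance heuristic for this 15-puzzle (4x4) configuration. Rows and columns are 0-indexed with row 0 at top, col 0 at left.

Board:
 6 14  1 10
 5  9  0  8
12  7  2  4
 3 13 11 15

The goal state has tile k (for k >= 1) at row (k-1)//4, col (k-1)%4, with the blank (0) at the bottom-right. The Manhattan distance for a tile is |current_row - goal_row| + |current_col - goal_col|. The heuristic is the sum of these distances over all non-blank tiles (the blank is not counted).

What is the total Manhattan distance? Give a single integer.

Tile 6: (0,0)->(1,1) = 2
Tile 14: (0,1)->(3,1) = 3
Tile 1: (0,2)->(0,0) = 2
Tile 10: (0,3)->(2,1) = 4
Tile 5: (1,0)->(1,0) = 0
Tile 9: (1,1)->(2,0) = 2
Tile 8: (1,3)->(1,3) = 0
Tile 12: (2,0)->(2,3) = 3
Tile 7: (2,1)->(1,2) = 2
Tile 2: (2,2)->(0,1) = 3
Tile 4: (2,3)->(0,3) = 2
Tile 3: (3,0)->(0,2) = 5
Tile 13: (3,1)->(3,0) = 1
Tile 11: (3,2)->(2,2) = 1
Tile 15: (3,3)->(3,2) = 1
Sum: 2 + 3 + 2 + 4 + 0 + 2 + 0 + 3 + 2 + 3 + 2 + 5 + 1 + 1 + 1 = 31

Answer: 31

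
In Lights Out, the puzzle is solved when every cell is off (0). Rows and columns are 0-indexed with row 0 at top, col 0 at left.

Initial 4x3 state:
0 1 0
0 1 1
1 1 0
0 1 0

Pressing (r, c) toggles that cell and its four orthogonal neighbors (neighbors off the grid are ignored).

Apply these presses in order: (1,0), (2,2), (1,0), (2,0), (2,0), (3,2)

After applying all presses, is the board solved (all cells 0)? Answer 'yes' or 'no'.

Answer: no

Derivation:
After press 1 at (1,0):
1 1 0
1 0 1
0 1 0
0 1 0

After press 2 at (2,2):
1 1 0
1 0 0
0 0 1
0 1 1

After press 3 at (1,0):
0 1 0
0 1 0
1 0 1
0 1 1

After press 4 at (2,0):
0 1 0
1 1 0
0 1 1
1 1 1

After press 5 at (2,0):
0 1 0
0 1 0
1 0 1
0 1 1

After press 6 at (3,2):
0 1 0
0 1 0
1 0 0
0 0 0

Lights still on: 3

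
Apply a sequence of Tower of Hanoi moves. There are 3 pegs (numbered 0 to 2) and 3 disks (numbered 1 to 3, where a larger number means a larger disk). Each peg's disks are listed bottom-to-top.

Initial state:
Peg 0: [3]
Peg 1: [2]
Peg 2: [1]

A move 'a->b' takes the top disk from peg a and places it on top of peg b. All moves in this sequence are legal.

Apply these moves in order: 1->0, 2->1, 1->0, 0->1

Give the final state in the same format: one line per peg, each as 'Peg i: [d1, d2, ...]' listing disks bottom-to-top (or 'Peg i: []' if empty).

After move 1 (1->0):
Peg 0: [3, 2]
Peg 1: []
Peg 2: [1]

After move 2 (2->1):
Peg 0: [3, 2]
Peg 1: [1]
Peg 2: []

After move 3 (1->0):
Peg 0: [3, 2, 1]
Peg 1: []
Peg 2: []

After move 4 (0->1):
Peg 0: [3, 2]
Peg 1: [1]
Peg 2: []

Answer: Peg 0: [3, 2]
Peg 1: [1]
Peg 2: []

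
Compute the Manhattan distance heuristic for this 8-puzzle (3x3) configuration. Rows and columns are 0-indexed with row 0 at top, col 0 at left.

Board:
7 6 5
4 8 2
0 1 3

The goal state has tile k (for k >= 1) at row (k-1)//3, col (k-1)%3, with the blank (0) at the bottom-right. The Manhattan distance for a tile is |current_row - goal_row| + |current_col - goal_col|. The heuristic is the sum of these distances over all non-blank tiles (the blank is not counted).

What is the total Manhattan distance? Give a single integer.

Answer: 14

Derivation:
Tile 7: at (0,0), goal (2,0), distance |0-2|+|0-0| = 2
Tile 6: at (0,1), goal (1,2), distance |0-1|+|1-2| = 2
Tile 5: at (0,2), goal (1,1), distance |0-1|+|2-1| = 2
Tile 4: at (1,0), goal (1,0), distance |1-1|+|0-0| = 0
Tile 8: at (1,1), goal (2,1), distance |1-2|+|1-1| = 1
Tile 2: at (1,2), goal (0,1), distance |1-0|+|2-1| = 2
Tile 1: at (2,1), goal (0,0), distance |2-0|+|1-0| = 3
Tile 3: at (2,2), goal (0,2), distance |2-0|+|2-2| = 2
Sum: 2 + 2 + 2 + 0 + 1 + 2 + 3 + 2 = 14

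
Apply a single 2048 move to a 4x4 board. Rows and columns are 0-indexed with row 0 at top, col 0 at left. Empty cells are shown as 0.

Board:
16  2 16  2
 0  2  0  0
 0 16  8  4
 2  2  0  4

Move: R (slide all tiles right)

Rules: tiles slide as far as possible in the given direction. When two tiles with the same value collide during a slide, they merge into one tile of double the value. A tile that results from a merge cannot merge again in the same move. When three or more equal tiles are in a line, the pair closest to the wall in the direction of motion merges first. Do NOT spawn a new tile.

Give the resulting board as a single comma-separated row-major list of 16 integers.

Answer: 16, 2, 16, 2, 0, 0, 0, 2, 0, 16, 8, 4, 0, 0, 4, 4

Derivation:
Slide right:
row 0: [16, 2, 16, 2] -> [16, 2, 16, 2]
row 1: [0, 2, 0, 0] -> [0, 0, 0, 2]
row 2: [0, 16, 8, 4] -> [0, 16, 8, 4]
row 3: [2, 2, 0, 4] -> [0, 0, 4, 4]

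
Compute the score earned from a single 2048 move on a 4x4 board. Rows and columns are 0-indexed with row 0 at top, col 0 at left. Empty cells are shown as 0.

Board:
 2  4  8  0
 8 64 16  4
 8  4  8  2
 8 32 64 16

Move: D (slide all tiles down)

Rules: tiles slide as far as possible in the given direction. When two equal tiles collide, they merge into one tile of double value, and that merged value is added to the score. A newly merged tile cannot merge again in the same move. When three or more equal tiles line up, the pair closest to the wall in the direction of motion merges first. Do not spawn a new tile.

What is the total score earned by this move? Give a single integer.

Answer: 16

Derivation:
Slide down:
col 0: [2, 8, 8, 8] -> [0, 2, 8, 16]  score +16 (running 16)
col 1: [4, 64, 4, 32] -> [4, 64, 4, 32]  score +0 (running 16)
col 2: [8, 16, 8, 64] -> [8, 16, 8, 64]  score +0 (running 16)
col 3: [0, 4, 2, 16] -> [0, 4, 2, 16]  score +0 (running 16)
Board after move:
 0  4  8  0
 2 64 16  4
 8  4  8  2
16 32 64 16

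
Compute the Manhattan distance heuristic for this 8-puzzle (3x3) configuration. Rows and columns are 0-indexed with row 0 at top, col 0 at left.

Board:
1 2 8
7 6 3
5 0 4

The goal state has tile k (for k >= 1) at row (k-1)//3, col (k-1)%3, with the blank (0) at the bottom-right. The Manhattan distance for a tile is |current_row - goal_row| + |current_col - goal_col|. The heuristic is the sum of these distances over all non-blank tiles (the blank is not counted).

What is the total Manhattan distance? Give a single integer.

Tile 1: (0,0)->(0,0) = 0
Tile 2: (0,1)->(0,1) = 0
Tile 8: (0,2)->(2,1) = 3
Tile 7: (1,0)->(2,0) = 1
Tile 6: (1,1)->(1,2) = 1
Tile 3: (1,2)->(0,2) = 1
Tile 5: (2,0)->(1,1) = 2
Tile 4: (2,2)->(1,0) = 3
Sum: 0 + 0 + 3 + 1 + 1 + 1 + 2 + 3 = 11

Answer: 11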